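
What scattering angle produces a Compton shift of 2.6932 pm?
96.32°

From the Compton formula Δλ = λ_C(1 - cos θ), we can solve for θ:

cos θ = 1 - Δλ/λ_C

Given:
- Δλ = 2.6932 pm
- λ_C = h/(m_e·c) ≈ 2.42631024 pm

cos θ = 1 - 2.6932/2.42631024
cos θ = 1 - 1.109998
cos θ = -0.109998

θ = arccos(-0.109998)
θ = 96.32°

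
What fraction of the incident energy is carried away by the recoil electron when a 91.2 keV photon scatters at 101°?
0.1753 (or 17.53%)

Calculate initial and final photon energies:

Initial: E₀ = 91.2 keV → λ₀ = 13.5948 pm
Compton shift: Δλ = 2.8893 pm
Final wavelength: λ' = 16.4840 pm
Final energy: E' = 75.2147 keV

Fractional energy loss:
(E₀ - E')/E₀ = (91.2000 - 75.2147)/91.2000
= 15.9853/91.2000
= 0.1753
= 17.53%

(Intermediate values are shown rounded; full precision is carried through to the final answer.)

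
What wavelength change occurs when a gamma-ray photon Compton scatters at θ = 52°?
0.9325 pm

Using the Compton scattering formula:
Δλ = λ_C(1 - cos θ)

where λ_C = h/(m_e·c) ≈ 2.4263 pm is the Compton wavelength of an electron.

For θ = 52°:
cos(52°) = 0.6157
1 - cos(52°) = 0.3843

Δλ = 2.4263 × 0.3843
Δλ = 0.9325 pm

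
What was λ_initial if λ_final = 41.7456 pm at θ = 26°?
41.5000 pm

From λ' = λ + Δλ, we have λ = λ' - Δλ

First calculate the Compton shift:
Δλ = λ_C(1 - cos θ)
Δλ = 2.4263 × (1 - cos(26°))
Δλ = 2.4263 × 0.1012
Δλ = 0.2456 pm

Initial wavelength:
λ = λ' - Δλ
λ = 41.7456 - 0.2456
λ = 41.5000 pm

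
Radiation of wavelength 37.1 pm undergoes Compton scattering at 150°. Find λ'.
41.6276 pm

Using the Compton formula: λ' = λ + λ_C(1 − cos θ)

For θ = 150°, cos θ = -√3/2 (exact) ≈ -0.8660, so:
1 − cos 150° = 1 − (-√3/2) ≈ 1.8660

Δλ = λ_C × 1.8660 = 2.4263 × 1.8660 = 4.5276 pm

λ' = 37.1 + 4.5276 = 41.6276 pm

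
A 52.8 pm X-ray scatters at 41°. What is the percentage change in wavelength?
1.1272%

Calculate the Compton shift:
Δλ = λ_C(1 - cos(41°))
Δλ = 2.4263 × (1 - cos(41°))
Δλ = 2.4263 × 0.2453
Δλ = 0.5952 pm

Percentage change:
(Δλ/λ₀) × 100 = (0.5952/52.8) × 100
= 1.1272%

(Intermediate values are shown rounded; full precision is carried through to the final answer.)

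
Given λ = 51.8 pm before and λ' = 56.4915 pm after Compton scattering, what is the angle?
159.00°

First find the wavelength shift:
Δλ = λ' - λ = 56.4915 - 51.8 = 4.6915 pm

Using Δλ = λ_C(1 - cos θ), with λ_C = h/(m_e·c) ≈ 2.42631024 pm:
cos θ = 1 - Δλ/λ_C
cos θ = 1 - 4.6915/2.42631024
cos θ = -0.933594

θ = arccos(-0.933594)
θ = 159.00°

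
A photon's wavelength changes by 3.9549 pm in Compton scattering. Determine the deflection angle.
129.05°

From the Compton formula Δλ = λ_C(1 - cos θ), we can solve for θ:

cos θ = 1 - Δλ/λ_C

Given:
- Δλ = 3.9549 pm
- λ_C = h/(m_e·c) ≈ 2.42631024 pm

cos θ = 1 - 3.9549/2.42631024
cos θ = 1 - 1.630006
cos θ = -0.630006

θ = arccos(-0.630006)
θ = 129.05°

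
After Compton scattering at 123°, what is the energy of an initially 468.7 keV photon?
193.9359 keV

First convert energy to wavelength:
λ = hc/E, with hc ≈ 1239.842 keV·pm (i.e. 1239.842 eV·nm)

For E = 468.7 keV = 468700 eV:
λ = 1239.842 keV·pm / 468.7 keV
λ = 2.6453 pm

Calculate the Compton shift:
Δλ = λ_C(1 - cos(123°)) = 2.4263 × 1.5446
Δλ = 3.7478 pm

Final wavelength:
λ' = 2.6453 + 3.7478 = 6.3931 pm

Final energy:
E' = hc/λ' = 1239.842 / 6.3931 = 193.9359 keV

(Intermediate values are shown rounded; full precision is carried through to the final answer.)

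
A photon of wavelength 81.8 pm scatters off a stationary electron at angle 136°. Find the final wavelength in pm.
85.9717 pm

Using the Compton scattering formula:
λ' = λ + Δλ = λ + λ_C(1 - cos θ)

Given:
- Initial wavelength λ = 81.8 pm
- Scattering angle θ = 136°
- Compton wavelength λ_C ≈ 2.4263 pm

Calculate the shift:
Δλ = 2.4263 × (1 - cos(136°))
Δλ = 2.4263 × 1.7193
Δλ = 4.1717 pm

Final wavelength:
λ' = 81.8 + 4.1717 = 85.9717 pm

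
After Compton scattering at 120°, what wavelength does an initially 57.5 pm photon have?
61.1395 pm

Using the Compton formula: λ' = λ + λ_C(1 − cos θ)

For θ = 120°, cos θ = -1/2 (exact) = -0.5000, so:
1 − cos 120° = 1 − (-1/2) = 1.5000

Δλ = λ_C × 1.5000 = 2.4263 × 1.5000 = 3.6395 pm

λ' = 57.5 + 3.6395 = 61.1395 pm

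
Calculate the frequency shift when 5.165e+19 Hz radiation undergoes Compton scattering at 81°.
1.347e+19 Hz (decrease)

Convert frequency to wavelength (c = 299792458 m/s):
λ₀ = c/f₀ = 299792458/5.165e+19 = 5.8043070e-12 m = 5.8043 pm

Calculate Compton shift:
Δλ = λ_C(1 - cos(81°)) = 2.0468 pm

Final wavelength:
λ' = λ₀ + Δλ = 5.8043 + 2.0468 = 7.8511 pm

Final frequency:
f' = c/λ' = 299792458/7.8510587e-12 = 3.8184972e+19 Hz

Frequency shift (decrease):
Δf = f₀ - f' = 5.165e+19 - 3.8184972e+19 = 1.347e+19 Hz

(Intermediate values are shown rounded; full precision is carried through to the final answer.)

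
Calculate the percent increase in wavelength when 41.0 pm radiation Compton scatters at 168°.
11.7063%

Calculate the Compton shift:
Δλ = λ_C(1 - cos(168°))
Δλ = 2.4263 × (1 - cos(168°))
Δλ = 2.4263 × 1.9781
Δλ = 4.7996 pm

Percentage change:
(Δλ/λ₀) × 100 = (4.7996/41.0) × 100
= 11.7063%

(Intermediate values are shown rounded; full precision is carried through to the final answer.)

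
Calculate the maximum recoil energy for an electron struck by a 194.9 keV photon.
84.3385 keV

Maximum energy transfer occurs at θ = 180° (backscattering).

Initial photon: E₀ = 194.9 keV → λ₀ = 6.3614 pm

Maximum Compton shift (at 180°):
Δλ_max = 2λ_C = 2 × 2.4263 = 4.8526 pm

Final wavelength:
λ' = 6.3614 + 4.8526 = 11.2140 pm

Minimum photon energy (maximum energy to electron):
E'_min = hc/λ' = 110.5615 keV

Maximum electron kinetic energy:
K_max = E₀ - E'_min = 194.9000 - 110.5615 = 84.3385 keV

(Intermediate values are shown rounded; full precision is carried through to the final answer.)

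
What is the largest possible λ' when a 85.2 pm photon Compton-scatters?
90.0526 pm (at θ = 180°)

The Compton shift is Δλ = λ_C(1 − cos θ).

Since cos θ ranges from −1 to 1, the factor (1 − cos θ) ranges from 0 to 2; the maximum shift occurs at θ = 180° (backscattering):
Δλ_max = 2λ_C = 2 × 2.4263 pm = 4.8526 pm

Maximum scattered wavelength:
λ'_max = λ₀ + Δλ_max = 85.2 + 4.8526 = 90.0526 pm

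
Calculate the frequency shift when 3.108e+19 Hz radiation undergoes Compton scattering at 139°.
9.517e+18 Hz (decrease)

Convert frequency to wavelength (c = 299792458 m/s):
λ₀ = c/f₀ = 299792458/3.108e+19 = 9.6458320e-12 m = 9.6458 pm

Calculate Compton shift:
Δλ = λ_C(1 - cos(139°)) = 4.2575 pm

Final wavelength:
λ' = λ₀ + Δλ = 9.6458 + 4.2575 = 13.9033 pm

Final frequency:
f' = c/λ' = 299792458/1.3903302e-11 = 2.1562681e+19 Hz

Frequency shift (decrease):
Δf = f₀ - f' = 3.108e+19 - 2.1562681e+19 = 9.517e+18 Hz

(Intermediate values are shown rounded; full precision is carried through to the final answer.)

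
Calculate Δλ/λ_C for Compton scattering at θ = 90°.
1.0000 λ_C

The Compton shift formula is:
Δλ = λ_C(1 - cos θ)

Dividing both sides by λ_C:
Δλ/λ_C = 1 - cos θ

For θ = 90°:
Δλ/λ_C = 1 - cos(90°)
Δλ/λ_C = 1 - 0.0000
Δλ/λ_C = 1.0000

This means the shift is 1.0000 × λ_C = 2.4263 pm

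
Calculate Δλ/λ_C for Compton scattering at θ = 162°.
1.9511 λ_C

The Compton shift formula is:
Δλ = λ_C(1 - cos θ)

Dividing both sides by λ_C:
Δλ/λ_C = 1 - cos θ

For θ = 162°:
Δλ/λ_C = 1 - cos(162°)
Δλ/λ_C = 1 - -0.9511
Δλ/λ_C = 1.9511

This means the shift is 1.9511 × λ_C = 4.7339 pm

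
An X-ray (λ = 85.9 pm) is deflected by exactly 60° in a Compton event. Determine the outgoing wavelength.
87.1132 pm

Using the Compton formula: λ' = λ + λ_C(1 − cos θ)

For θ = 60°, cos θ = 1/2 (exact) = 0.5000, so:
1 − cos 60° = 1 − (1/2) = 0.5000

Δλ = λ_C × 0.5000 = 2.4263 × 0.5000 = 1.2132 pm

λ' = 85.9 + 1.2132 = 87.1132 pm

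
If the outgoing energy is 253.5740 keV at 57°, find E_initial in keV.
327.6000 keV

Convert final energy to wavelength (hc ≈ 1239.842 keV·pm):
λ' = hc/E' = 1239.842 / 253.5740 = 4.8895 pm

Calculate the Compton shift:
Δλ = λ_C(1 - cos(57°))
Δλ = 2.4263 × (1 - cos(57°))
Δλ = 1.1048 pm

Initial wavelength:
λ = λ' - Δλ = 4.8895 - 1.1048 = 3.7846 pm

Initial energy:
E = hc/λ = 1239.842 / 3.7846 = 327.6000 keV

(Intermediate values are shown rounded; full precision is carried through to the final answer.)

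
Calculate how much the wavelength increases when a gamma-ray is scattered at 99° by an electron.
2.8059 pm

Using the Compton scattering formula:
Δλ = λ_C(1 - cos θ)

where λ_C = h/(m_e·c) ≈ 2.4263 pm is the Compton wavelength of an electron.

For θ = 99°:
cos(99°) = -0.1564
1 - cos(99°) = 1.1564

Δλ = 2.4263 × 1.1564
Δλ = 2.8059 pm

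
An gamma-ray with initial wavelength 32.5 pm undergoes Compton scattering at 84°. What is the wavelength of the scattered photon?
34.6727 pm

Using the Compton scattering formula:
λ' = λ + Δλ = λ + λ_C(1 - cos θ)

Given:
- Initial wavelength λ = 32.5 pm
- Scattering angle θ = 84°
- Compton wavelength λ_C ≈ 2.4263 pm

Calculate the shift:
Δλ = 2.4263 × (1 - cos(84°))
Δλ = 2.4263 × 0.8955
Δλ = 2.1727 pm

Final wavelength:
λ' = 32.5 + 2.1727 = 34.6727 pm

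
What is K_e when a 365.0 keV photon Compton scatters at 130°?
197.0621 keV

By energy conservation: K_e = E_initial - E_final

First find the scattered photon energy:
Initial wavelength: λ = hc/E = 3.3968 pm
Compton shift: Δλ = λ_C(1 - cos(130°)) = 3.9859 pm
Final wavelength: λ' = 3.3968 + 3.9859 = 7.3827 pm
Final photon energy: E' = hc/λ' = 167.9379 keV

Electron kinetic energy:
K_e = E - E' = 365.0000 - 167.9379 = 197.0621 keV

(Intermediate values are shown rounded; full precision is carried through to the final answer.)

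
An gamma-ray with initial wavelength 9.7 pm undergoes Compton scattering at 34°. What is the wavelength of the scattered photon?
10.1148 pm

Using the Compton scattering formula:
λ' = λ + Δλ = λ + λ_C(1 - cos θ)

Given:
- Initial wavelength λ = 9.7 pm
- Scattering angle θ = 34°
- Compton wavelength λ_C ≈ 2.4263 pm

Calculate the shift:
Δλ = 2.4263 × (1 - cos(34°))
Δλ = 2.4263 × 0.1710
Δλ = 0.4148 pm

Final wavelength:
λ' = 9.7 + 0.4148 = 10.1148 pm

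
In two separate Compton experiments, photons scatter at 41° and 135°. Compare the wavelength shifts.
135° produces the larger shift by a factor of 6.960

Calculate both shifts using Δλ = λ_C(1 - cos θ):

For θ₁ = 41°:
Δλ₁ = 2.4263 × (1 - cos(41°))
Δλ₁ = 2.4263 × 0.2453
Δλ₁ = 0.5952 pm

For θ₂ = 135°:
Δλ₂ = 2.4263 × (1 - cos(135°))
Δλ₂ = 2.4263 × 1.7071
Δλ₂ = 4.1420 pm

The 135° angle produces the larger shift.
Ratio: 4.1420/0.5952 = 6.960

(Intermediate values are shown rounded; full precision is carried through to the final answer.)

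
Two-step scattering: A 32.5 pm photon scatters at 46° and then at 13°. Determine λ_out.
33.3030 pm

Apply Compton shift twice:

First scattering at θ₁ = 46°:
Δλ₁ = λ_C(1 - cos(46°))
Δλ₁ = 2.4263 × 0.3053
Δλ₁ = 0.7409 pm

After first scattering:
λ₁ = 32.5 + 0.7409 = 33.2409 pm

Second scattering at θ₂ = 13°:
Δλ₂ = λ_C(1 - cos(13°))
Δλ₂ = 2.4263 × 0.0256
Δλ₂ = 0.0622 pm

Final wavelength:
λ₂ = 33.2409 + 0.0622 = 33.3030 pm

Total shift: Δλ_total = 0.7409 + 0.0622 = 0.8030 pm

(Intermediate values are shown rounded; full precision is carried through to the final answer.)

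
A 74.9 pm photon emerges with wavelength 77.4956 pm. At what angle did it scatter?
94.00°

First find the wavelength shift:
Δλ = λ' - λ = 77.4956 - 74.9 = 2.5956 pm

Using Δλ = λ_C(1 - cos θ), with λ_C = h/(m_e·c) ≈ 2.42631024 pm:
cos θ = 1 - Δλ/λ_C
cos θ = 1 - 2.5956/2.42631024
cos θ = -0.069773

θ = arccos(-0.069773)
θ = 94.00°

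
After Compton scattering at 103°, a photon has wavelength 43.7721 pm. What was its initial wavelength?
40.8000 pm

From λ' = λ + Δλ, we have λ = λ' - Δλ

First calculate the Compton shift:
Δλ = λ_C(1 - cos θ)
Δλ = 2.4263 × (1 - cos(103°))
Δλ = 2.4263 × 1.2250
Δλ = 2.9721 pm

Initial wavelength:
λ = λ' - Δλ
λ = 43.7721 - 2.9721
λ = 40.8000 pm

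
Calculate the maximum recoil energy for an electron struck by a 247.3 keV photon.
121.6336 keV

Maximum energy transfer occurs at θ = 180° (backscattering).

Initial photon: E₀ = 247.3 keV → λ₀ = 5.0135 pm

Maximum Compton shift (at 180°):
Δλ_max = 2λ_C = 2 × 2.4263 = 4.8526 pm

Final wavelength:
λ' = 5.0135 + 4.8526 = 9.8661 pm

Minimum photon energy (maximum energy to electron):
E'_min = hc/λ' = 125.6664 keV

Maximum electron kinetic energy:
K_max = E₀ - E'_min = 247.3000 - 125.6664 = 121.6336 keV

(Intermediate values are shown rounded; full precision is carried through to the final answer.)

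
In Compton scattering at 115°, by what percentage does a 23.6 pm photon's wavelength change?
14.6259%

Calculate the Compton shift:
Δλ = λ_C(1 - cos(115°))
Δλ = 2.4263 × (1 - cos(115°))
Δλ = 2.4263 × 1.4226
Δλ = 3.4517 pm

Percentage change:
(Δλ/λ₀) × 100 = (3.4517/23.6) × 100
= 14.6259%

(Intermediate values are shown rounded; full precision is carried through to the final answer.)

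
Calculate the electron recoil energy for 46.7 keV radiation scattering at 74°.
2.8996 keV

By energy conservation: K_e = E_initial - E_final

First find the scattered photon energy:
Initial wavelength: λ = hc/E = 26.5491 pm
Compton shift: Δλ = λ_C(1 - cos(74°)) = 1.7575 pm
Final wavelength: λ' = 26.5491 + 1.7575 = 28.3066 pm
Final photon energy: E' = hc/λ' = 43.8004 keV

Electron kinetic energy:
K_e = E - E' = 46.7000 - 43.8004 = 2.8996 keV

(Intermediate values are shown rounded; full precision is carried through to the final answer.)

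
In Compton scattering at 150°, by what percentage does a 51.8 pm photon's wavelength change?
8.7405%

Calculate the Compton shift:
Δλ = λ_C(1 - cos(150°))
Δλ = 2.4263 × (1 - cos(150°))
Δλ = 2.4263 × 1.8660
Δλ = 4.5276 pm

Percentage change:
(Δλ/λ₀) × 100 = (4.5276/51.8) × 100
= 8.7405%

(Intermediate values are shown rounded; full precision is carried through to the final answer.)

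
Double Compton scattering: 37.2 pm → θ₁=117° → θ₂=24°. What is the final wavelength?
40.9376 pm

Apply Compton shift twice:

First scattering at θ₁ = 117°:
Δλ₁ = λ_C(1 - cos(117°))
Δλ₁ = 2.4263 × 1.4540
Δλ₁ = 3.5278 pm

After first scattering:
λ₁ = 37.2 + 3.5278 = 40.7278 pm

Second scattering at θ₂ = 24°:
Δλ₂ = λ_C(1 - cos(24°))
Δλ₂ = 2.4263 × 0.0865
Δλ₂ = 0.2098 pm

Final wavelength:
λ₂ = 40.7278 + 0.2098 = 40.9376 pm

Total shift: Δλ_total = 3.5278 + 0.2098 = 3.7376 pm

(Intermediate values are shown rounded; full precision is carried through to the final answer.)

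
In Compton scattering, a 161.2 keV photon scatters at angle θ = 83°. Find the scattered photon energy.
126.2318 keV

First convert energy to wavelength:
λ = hc/E, with hc ≈ 1239.842 keV·pm (i.e. 1239.842 eV·nm)

For E = 161.2 keV = 161200 eV:
λ = 1239.842 keV·pm / 161.2 keV
λ = 7.6913 pm

Calculate the Compton shift:
Δλ = λ_C(1 - cos(83°)) = 2.4263 × 0.8781
Δλ = 2.1306 pm

Final wavelength:
λ' = 7.6913 + 2.1306 = 9.8219 pm

Final energy:
E' = hc/λ' = 1239.842 / 9.8219 = 126.2318 keV

(Intermediate values are shown rounded; full precision is carried through to the final answer.)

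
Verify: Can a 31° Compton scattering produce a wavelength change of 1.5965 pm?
No, inconsistent

Calculate the expected shift for θ = 31°:

Δλ_expected = λ_C(1 - cos(31°))
Δλ_expected = 2.4263 × (1 - cos(31°))
Δλ_expected = 2.4263 × 0.1428
Δλ_expected = 0.3466 pm

Given shift: 1.5965 pm
Expected shift: 0.3466 pm
Difference: 1.2499 pm

The values do not match. The given shift corresponds to θ ≈ 70.0°, not 31°.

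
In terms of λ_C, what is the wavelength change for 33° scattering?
0.1613 λ_C

The Compton shift formula is:
Δλ = λ_C(1 - cos θ)

Dividing both sides by λ_C:
Δλ/λ_C = 1 - cos θ

For θ = 33°:
Δλ/λ_C = 1 - cos(33°)
Δλ/λ_C = 1 - 0.8387
Δλ/λ_C = 0.1613

This means the shift is 0.1613 × λ_C = 0.3914 pm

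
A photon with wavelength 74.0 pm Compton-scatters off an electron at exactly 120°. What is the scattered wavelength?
77.6395 pm

Using the Compton formula: λ' = λ + λ_C(1 − cos θ)

For θ = 120°, cos θ = -1/2 (exact) = -0.5000, so:
1 − cos 120° = 1 − (-1/2) = 1.5000

Δλ = λ_C × 1.5000 = 2.4263 × 1.5000 = 3.6395 pm

λ' = 74.0 + 3.6395 = 77.6395 pm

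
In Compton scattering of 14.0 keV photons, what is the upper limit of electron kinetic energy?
0.7273 keV

Maximum energy transfer occurs at θ = 180° (backscattering).

Initial photon: E₀ = 14.0 keV → λ₀ = 88.5601 pm

Maximum Compton shift (at 180°):
Δλ_max = 2λ_C = 2 × 2.4263 = 4.8526 pm

Final wavelength:
λ' = 88.5601 + 4.8526 = 93.4128 pm

Minimum photon energy (maximum energy to electron):
E'_min = hc/λ' = 13.2727 keV

Maximum electron kinetic energy:
K_max = E₀ - E'_min = 14.0000 - 13.2727 = 0.7273 keV

(Intermediate values are shown rounded; full precision is carried through to the final answer.)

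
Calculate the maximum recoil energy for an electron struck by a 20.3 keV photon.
1.4942 keV

Maximum energy transfer occurs at θ = 180° (backscattering).

Initial photon: E₀ = 20.3 keV → λ₀ = 61.0760 pm

Maximum Compton shift (at 180°):
Δλ_max = 2λ_C = 2 × 2.4263 = 4.8526 pm

Final wavelength:
λ' = 61.0760 + 4.8526 = 65.9286 pm

Minimum photon energy (maximum energy to electron):
E'_min = hc/λ' = 18.8058 keV

Maximum electron kinetic energy:
K_max = E₀ - E'_min = 20.3000 - 18.8058 = 1.4942 keV

(Intermediate values are shown rounded; full precision is carried through to the final answer.)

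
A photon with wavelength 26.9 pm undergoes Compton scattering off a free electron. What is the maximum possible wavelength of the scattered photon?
31.7526 pm (at θ = 180°)

The Compton shift is Δλ = λ_C(1 − cos θ).

Since cos θ ranges from −1 to 1, the factor (1 − cos θ) ranges from 0 to 2; the maximum shift occurs at θ = 180° (backscattering):
Δλ_max = 2λ_C = 2 × 2.4263 pm = 4.8526 pm

Maximum scattered wavelength:
λ'_max = λ₀ + Δλ_max = 26.9 + 4.8526 = 31.7526 pm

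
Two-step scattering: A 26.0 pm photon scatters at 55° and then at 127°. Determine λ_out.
30.9211 pm

Apply Compton shift twice:

First scattering at θ₁ = 55°:
Δλ₁ = λ_C(1 - cos(55°))
Δλ₁ = 2.4263 × 0.4264
Δλ₁ = 1.0346 pm

After first scattering:
λ₁ = 26.0 + 1.0346 = 27.0346 pm

Second scattering at θ₂ = 127°:
Δλ₂ = λ_C(1 - cos(127°))
Δλ₂ = 2.4263 × 1.6018
Δλ₂ = 3.8865 pm

Final wavelength:
λ₂ = 27.0346 + 3.8865 = 30.9211 pm

Total shift: Δλ_total = 1.0346 + 3.8865 = 4.9211 pm

(Intermediate values are shown rounded; full precision is carried through to the final answer.)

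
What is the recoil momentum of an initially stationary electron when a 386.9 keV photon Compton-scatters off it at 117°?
2.6631e-22 kg·m/s

The electron is initially at rest, so by conservation of momentum:
p⃗_e = p⃗₀ − p⃗'  (incident photon momentum minus scattered photon momentum)

Photon momentum magnitudes (p = h/λ = E/c):
λ₀ = hc/E₀ = 3.2046 pm → p₀ = h/λ₀ = 2.0677e-22 kg·m/s
Δλ = λ_C(1 − cos 117°) = 3.5278 pm
λ' = 6.7324 pm → p' = h/λ' = 9.8421e-23 kg·m/s

The scattered photon makes angle θ = 117° with the incident direction, so by the law of cosines:
|p⃗_e|² = p₀² + p'² − 2p₀p'cos θ
|p⃗_e|² = (2.0677e-22)² + (9.8421e-23)² − 2·2.0677e-22·9.8421e-23·cos(117°)
|p⃗_e| = 2.6631e-22 kg·m/s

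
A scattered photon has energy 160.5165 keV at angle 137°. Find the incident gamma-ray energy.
351.9002 keV

Convert final energy to wavelength (hc ≈ 1239.842 keV·pm):
λ' = hc/E' = 1239.842 / 160.5165 = 7.7241 pm

Calculate the Compton shift:
Δλ = λ_C(1 - cos(137°))
Δλ = 2.4263 × (1 - cos(137°))
Δλ = 4.2008 pm

Initial wavelength:
λ = λ' - Δλ = 7.7241 - 4.2008 = 3.5233 pm

Initial energy:
E = hc/λ = 1239.842 / 3.5233 = 351.9002 keV

(Intermediate values are shown rounded; full precision is carried through to the final answer.)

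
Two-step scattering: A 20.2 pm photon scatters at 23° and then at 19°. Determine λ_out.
20.5251 pm

Apply Compton shift twice:

First scattering at θ₁ = 23°:
Δλ₁ = λ_C(1 - cos(23°))
Δλ₁ = 2.4263 × 0.0795
Δλ₁ = 0.1929 pm

After first scattering:
λ₁ = 20.2 + 0.1929 = 20.3929 pm

Second scattering at θ₂ = 19°:
Δλ₂ = λ_C(1 - cos(19°))
Δλ₂ = 2.4263 × 0.0545
Δλ₂ = 0.1322 pm

Final wavelength:
λ₂ = 20.3929 + 0.1322 = 20.5251 pm

Total shift: Δλ_total = 0.1929 + 0.1322 = 0.3251 pm

(Intermediate values are shown rounded; full precision is carried through to the final answer.)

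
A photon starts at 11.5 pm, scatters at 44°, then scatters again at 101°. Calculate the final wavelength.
15.0702 pm

Apply Compton shift twice:

First scattering at θ₁ = 44°:
Δλ₁ = λ_C(1 - cos(44°))
Δλ₁ = 2.4263 × 0.2807
Δλ₁ = 0.6810 pm

After first scattering:
λ₁ = 11.5 + 0.6810 = 12.1810 pm

Second scattering at θ₂ = 101°:
Δλ₂ = λ_C(1 - cos(101°))
Δλ₂ = 2.4263 × 1.1908
Δλ₂ = 2.8893 pm

Final wavelength:
λ₂ = 12.1810 + 2.8893 = 15.0702 pm

Total shift: Δλ_total = 0.6810 + 2.8893 = 3.5702 pm

(Intermediate values are shown rounded; full precision is carried through to the final answer.)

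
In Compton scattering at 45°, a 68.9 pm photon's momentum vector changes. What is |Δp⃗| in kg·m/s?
7.3235e-24 kg·m/s

Photon momentum magnitude is p = h/λ.

Initial momentum:
p₀ = h/λ = 6.6261e-34/6.8900e-11 = 9.6169e-24 kg·m/s

After scattering:
λ' = λ + Δλ = 68.9 + 0.7106 = 69.6106 pm
p' = h/λ' = 6.6261e-34/6.9611e-11 = 9.5188e-24 kg·m/s

Momentum is a vector; the scattered photon's direction makes angle θ = 45° with the incident direction. The magnitude of the vector change Δp⃗ = p⃗₀ − p⃗' is found from the law of cosines:
|Δp⃗|² = p₀² + p'² − 2p₀p'cos θ
|Δp⃗|² = (9.6169e-24)² + (9.5188e-24)² − 2·9.6169e-24·9.5188e-24·cos(45°)
|Δp⃗| = 7.3235e-24 kg·m/s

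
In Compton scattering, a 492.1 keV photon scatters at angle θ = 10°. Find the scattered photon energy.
485.0042 keV

First convert energy to wavelength:
λ = hc/E, with hc ≈ 1239.842 keV·pm (i.e. 1239.842 eV·nm)

For E = 492.1 keV = 492100 eV:
λ = 1239.842 keV·pm / 492.1 keV
λ = 2.5195 pm

Calculate the Compton shift:
Δλ = λ_C(1 - cos(10°)) = 2.4263 × 0.0152
Δλ = 0.0369 pm

Final wavelength:
λ' = 2.5195 + 0.0369 = 2.5564 pm

Final energy:
E' = hc/λ' = 1239.842 / 2.5564 = 485.0042 keV

(Intermediate values are shown rounded; full precision is carried through to the final answer.)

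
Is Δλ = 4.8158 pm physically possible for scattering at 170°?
Yes, consistent

Calculate the expected shift for θ = 170°:

Δλ_expected = λ_C(1 - cos(170°))
Δλ_expected = 2.4263 × (1 - cos(170°))
Δλ_expected = 2.4263 × 1.9848
Δλ_expected = 4.8158 pm

Given shift: 4.8158 pm
Expected shift: 4.8158 pm
Difference: 0.0000 pm

The values match. This is consistent with Compton scattering at the stated angle.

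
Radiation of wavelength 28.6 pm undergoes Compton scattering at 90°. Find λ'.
31.0263 pm

Using the Compton formula: λ' = λ + λ_C(1 − cos θ)

For θ = 90°, cos θ = 0 (exact) = 0.0000, so:
1 − cos 90° = 1 − (0) = 1.0000

Δλ = λ_C × 1.0000 = 2.4263 × 1.0000 = 2.4263 pm

λ' = 28.6 + 2.4263 = 31.0263 pm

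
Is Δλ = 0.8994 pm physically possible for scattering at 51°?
Yes, consistent

Calculate the expected shift for θ = 51°:

Δλ_expected = λ_C(1 - cos(51°))
Δλ_expected = 2.4263 × (1 - cos(51°))
Δλ_expected = 2.4263 × 0.3707
Δλ_expected = 0.8994 pm

Given shift: 0.8994 pm
Expected shift: 0.8994 pm
Difference: 0.0000 pm

The values match. This is consistent with Compton scattering at the stated angle.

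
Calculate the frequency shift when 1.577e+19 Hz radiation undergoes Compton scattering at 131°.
2.752e+18 Hz (decrease)

Convert frequency to wavelength (c = 299792458 m/s):
λ₀ = c/f₀ = 299792458/1.577e+19 = 1.9010302e-11 m = 19.0103 pm

Calculate Compton shift:
Δλ = λ_C(1 - cos(131°)) = 4.0181 pm

Final wavelength:
λ' = λ₀ + Δλ = 19.0103 + 4.0181 = 23.0284 pm

Final frequency:
f' = c/λ' = 299792458/2.3028415e-11 = 1.3018372e+19 Hz

Frequency shift (decrease):
Δf = f₀ - f' = 1.577e+19 - 1.3018372e+19 = 2.752e+18 Hz

(Intermediate values are shown rounded; full precision is carried through to the final answer.)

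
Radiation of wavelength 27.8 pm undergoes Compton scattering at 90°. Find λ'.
30.2263 pm

Using the Compton formula: λ' = λ + λ_C(1 − cos θ)

For θ = 90°, cos θ = 0 (exact) = 0.0000, so:
1 − cos 90° = 1 − (0) = 1.0000

Δλ = λ_C × 1.0000 = 2.4263 × 1.0000 = 2.4263 pm

λ' = 27.8 + 2.4263 = 30.2263 pm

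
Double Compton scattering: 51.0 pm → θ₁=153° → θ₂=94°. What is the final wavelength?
58.1837 pm

Apply Compton shift twice:

First scattering at θ₁ = 153°:
Δλ₁ = λ_C(1 - cos(153°))
Δλ₁ = 2.4263 × 1.8910
Δλ₁ = 4.5882 pm

After first scattering:
λ₁ = 51.0 + 4.5882 = 55.5882 pm

Second scattering at θ₂ = 94°:
Δλ₂ = λ_C(1 - cos(94°))
Δλ₂ = 2.4263 × 1.0698
Δλ₂ = 2.5956 pm

Final wavelength:
λ₂ = 55.5882 + 2.5956 = 58.1837 pm

Total shift: Δλ_total = 4.5882 + 2.5956 = 7.1837 pm

(Intermediate values are shown rounded; full precision is carried through to the final answer.)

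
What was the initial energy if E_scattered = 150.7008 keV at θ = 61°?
177.7000 keV

Convert final energy to wavelength (hc ≈ 1239.842 keV·pm):
λ' = hc/E' = 1239.842 / 150.7008 = 8.2272 pm

Calculate the Compton shift:
Δλ = λ_C(1 - cos(61°))
Δλ = 2.4263 × (1 - cos(61°))
Δλ = 1.2500 pm

Initial wavelength:
λ = λ' - Δλ = 8.2272 - 1.2500 = 6.9772 pm

Initial energy:
E = hc/λ = 1239.842 / 6.9772 = 177.7000 keV

(Intermediate values are shown rounded; full precision is carried through to the final answer.)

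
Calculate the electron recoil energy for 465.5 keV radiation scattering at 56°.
133.3696 keV

By energy conservation: K_e = E_initial - E_final

First find the scattered photon energy:
Initial wavelength: λ = hc/E = 2.6635 pm
Compton shift: Δλ = λ_C(1 - cos(56°)) = 1.0695 pm
Final wavelength: λ' = 2.6635 + 1.0695 = 3.7330 pm
Final photon energy: E' = hc/λ' = 332.1304 keV

Electron kinetic energy:
K_e = E - E' = 465.5000 - 332.1304 = 133.3696 keV

(Intermediate values are shown rounded; full precision is carried through to the final answer.)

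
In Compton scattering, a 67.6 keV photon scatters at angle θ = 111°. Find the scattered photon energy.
57.3028 keV

First convert energy to wavelength:
λ = hc/E, with hc ≈ 1239.842 keV·pm (i.e. 1239.842 eV·nm)

For E = 67.6 keV = 67600 eV:
λ = 1239.842 keV·pm / 67.6 keV
λ = 18.3409 pm

Calculate the Compton shift:
Δλ = λ_C(1 - cos(111°)) = 2.4263 × 1.3584
Δλ = 3.2958 pm

Final wavelength:
λ' = 18.3409 + 3.2958 = 21.6367 pm

Final energy:
E' = hc/λ' = 1239.842 / 21.6367 = 57.3028 keV

(Intermediate values are shown rounded; full precision is carried through to the final answer.)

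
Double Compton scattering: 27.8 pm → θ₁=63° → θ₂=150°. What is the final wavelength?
33.6523 pm

Apply Compton shift twice:

First scattering at θ₁ = 63°:
Δλ₁ = λ_C(1 - cos(63°))
Δλ₁ = 2.4263 × 0.5460
Δλ₁ = 1.3248 pm

After first scattering:
λ₁ = 27.8 + 1.3248 = 29.1248 pm

Second scattering at θ₂ = 150°:
Δλ₂ = λ_C(1 - cos(150°))
Δλ₂ = 2.4263 × 1.8660
Δλ₂ = 4.5276 pm

Final wavelength:
λ₂ = 29.1248 + 4.5276 = 33.6523 pm

Total shift: Δλ_total = 1.3248 + 4.5276 = 5.8523 pm

(Intermediate values are shown rounded; full precision is carried through to the final answer.)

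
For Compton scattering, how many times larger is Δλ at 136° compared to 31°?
136° produces the larger shift by a factor of 12.037

Calculate both shifts using Δλ = λ_C(1 - cos θ):

For θ₁ = 31°:
Δλ₁ = 2.4263 × (1 - cos(31°))
Δλ₁ = 2.4263 × 0.1428
Δλ₁ = 0.3466 pm

For θ₂ = 136°:
Δλ₂ = 2.4263 × (1 - cos(136°))
Δλ₂ = 2.4263 × 1.7193
Δλ₂ = 4.1717 pm

The 136° angle produces the larger shift.
Ratio: 4.1717/0.3466 = 12.037

(Intermediate values are shown rounded; full precision is carried through to the final answer.)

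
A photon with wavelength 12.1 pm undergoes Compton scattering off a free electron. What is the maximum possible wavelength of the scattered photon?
16.9526 pm (at θ = 180°)

The Compton shift is Δλ = λ_C(1 − cos θ).

Since cos θ ranges from −1 to 1, the factor (1 − cos θ) ranges from 0 to 2; the maximum shift occurs at θ = 180° (backscattering):
Δλ_max = 2λ_C = 2 × 2.4263 pm = 4.8526 pm

Maximum scattered wavelength:
λ'_max = λ₀ + Δλ_max = 12.1 + 4.8526 = 16.9526 pm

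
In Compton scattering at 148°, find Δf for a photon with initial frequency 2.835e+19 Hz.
8.442e+18 Hz (decrease)

Convert frequency to wavelength (c = 299792458 m/s):
λ₀ = c/f₀ = 299792458/2.835e+19 = 1.0574690e-11 m = 10.5747 pm

Calculate Compton shift:
Δλ = λ_C(1 - cos(148°)) = 4.4839 pm

Final wavelength:
λ' = λ₀ + Δλ = 10.5747 + 4.4839 = 15.0586 pm

Final frequency:
f' = c/λ' = 299792458/1.5058628e-11 = 1.9908352e+19 Hz

Frequency shift (decrease):
Δf = f₀ - f' = 2.835e+19 - 1.9908352e+19 = 8.442e+18 Hz

(Intermediate values are shown rounded; full precision is carried through to the final answer.)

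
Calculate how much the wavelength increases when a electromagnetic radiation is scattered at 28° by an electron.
0.2840 pm

Using the Compton scattering formula:
Δλ = λ_C(1 - cos θ)

where λ_C = h/(m_e·c) ≈ 2.4263 pm is the Compton wavelength of an electron.

For θ = 28°:
cos(28°) = 0.8829
1 - cos(28°) = 0.1171

Δλ = 2.4263 × 0.1171
Δλ = 0.2840 pm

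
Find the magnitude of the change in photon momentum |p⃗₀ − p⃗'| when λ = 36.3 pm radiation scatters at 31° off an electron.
9.7114e-24 kg·m/s

Photon momentum magnitude is p = h/λ.

Initial momentum:
p₀ = h/λ = 6.6261e-34/3.6300e-11 = 1.8254e-23 kg·m/s

After scattering:
λ' = λ + Δλ = 36.3 + 0.3466 = 36.6466 pm
p' = h/λ' = 6.6261e-34/3.6647e-11 = 1.8081e-23 kg·m/s

Momentum is a vector; the scattered photon's direction makes angle θ = 31° with the incident direction. The magnitude of the vector change Δp⃗ = p⃗₀ − p⃗' is found from the law of cosines:
|Δp⃗|² = p₀² + p'² − 2p₀p'cos θ
|Δp⃗|² = (1.8254e-23)² + (1.8081e-23)² − 2·1.8254e-23·1.8081e-23·cos(31°)
|Δp⃗| = 9.7114e-24 kg·m/s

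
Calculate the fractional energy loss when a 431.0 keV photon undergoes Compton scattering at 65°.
0.3275 (or 32.75%)

Calculate initial and final photon energies:

Initial: E₀ = 431.0 keV → λ₀ = 2.8767 pm
Compton shift: Δλ = 1.4009 pm
Final wavelength: λ' = 4.2776 pm
Final energy: E' = 289.8472 keV

Fractional energy loss:
(E₀ - E')/E₀ = (431.0000 - 289.8472)/431.0000
= 141.1528/431.0000
= 0.3275
= 32.75%

(Intermediate values are shown rounded; full precision is carried through to the final answer.)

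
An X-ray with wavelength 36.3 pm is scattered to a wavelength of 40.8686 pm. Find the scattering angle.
152.00°

First find the wavelength shift:
Δλ = λ' - λ = 40.8686 - 36.3 = 4.5686 pm

Using Δλ = λ_C(1 - cos θ), with λ_C = h/(m_e·c) ≈ 2.42631024 pm:
cos θ = 1 - Δλ/λ_C
cos θ = 1 - 4.5686/2.42631024
cos θ = -0.882941

θ = arccos(-0.882941)
θ = 152.00°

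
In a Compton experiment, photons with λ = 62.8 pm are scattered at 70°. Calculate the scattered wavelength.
64.3965 pm

Using the Compton scattering formula:
λ' = λ + Δλ = λ + λ_C(1 - cos θ)

Given:
- Initial wavelength λ = 62.8 pm
- Scattering angle θ = 70°
- Compton wavelength λ_C ≈ 2.4263 pm

Calculate the shift:
Δλ = 2.4263 × (1 - cos(70°))
Δλ = 2.4263 × 0.6580
Δλ = 1.5965 pm

Final wavelength:
λ' = 62.8 + 1.5965 = 64.3965 pm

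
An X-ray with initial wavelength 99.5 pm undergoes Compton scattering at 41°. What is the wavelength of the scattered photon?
100.0952 pm

Using the Compton scattering formula:
λ' = λ + Δλ = λ + λ_C(1 - cos θ)

Given:
- Initial wavelength λ = 99.5 pm
- Scattering angle θ = 41°
- Compton wavelength λ_C ≈ 2.4263 pm

Calculate the shift:
Δλ = 2.4263 × (1 - cos(41°))
Δλ = 2.4263 × 0.2453
Δλ = 0.5952 pm

Final wavelength:
λ' = 99.5 + 0.5952 = 100.0952 pm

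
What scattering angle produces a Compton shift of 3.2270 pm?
109.27°

From the Compton formula Δλ = λ_C(1 - cos θ), we can solve for θ:

cos θ = 1 - Δλ/λ_C

Given:
- Δλ = 3.2270 pm
- λ_C = h/(m_e·c) ≈ 2.42631024 pm

cos θ = 1 - 3.2270/2.42631024
cos θ = 1 - 1.330003
cos θ = -0.330003

θ = arccos(-0.330003)
θ = 109.27°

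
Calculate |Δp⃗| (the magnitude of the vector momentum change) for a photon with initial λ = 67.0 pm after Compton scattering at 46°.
7.6868e-24 kg·m/s

Photon momentum magnitude is p = h/λ.

Initial momentum:
p₀ = h/λ = 6.6261e-34/6.7000e-11 = 9.8897e-24 kg·m/s

After scattering:
λ' = λ + Δλ = 67.0 + 0.7409 = 67.7409 pm
p' = h/λ' = 6.6261e-34/6.7741e-11 = 9.7815e-24 kg·m/s

Momentum is a vector; the scattered photon's direction makes angle θ = 46° with the incident direction. The magnitude of the vector change Δp⃗ = p⃗₀ − p⃗' is found from the law of cosines:
|Δp⃗|² = p₀² + p'² − 2p₀p'cos θ
|Δp⃗|² = (9.8897e-24)² + (9.7815e-24)² − 2·9.8897e-24·9.7815e-24·cos(46°)
|Δp⃗| = 7.6868e-24 kg·m/s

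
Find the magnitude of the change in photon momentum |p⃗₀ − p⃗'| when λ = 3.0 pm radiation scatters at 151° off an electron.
3.0067e-22 kg·m/s

Photon momentum magnitude is p = h/λ.

Initial momentum:
p₀ = h/λ = 6.6261e-34/3.0000e-12 = 2.2087e-22 kg·m/s

After scattering:
λ' = λ + Δλ = 3.0 + 4.5484 = 7.5484 pm
p' = h/λ' = 6.6261e-34/7.5484e-12 = 8.7781e-23 kg·m/s

Momentum is a vector; the scattered photon's direction makes angle θ = 151° with the incident direction. The magnitude of the vector change Δp⃗ = p⃗₀ − p⃗' is found from the law of cosines:
|Δp⃗|² = p₀² + p'² − 2p₀p'cos θ
|Δp⃗|² = (2.2087e-22)² + (8.7781e-23)² − 2·2.2087e-22·8.7781e-23·cos(151°)
|Δp⃗| = 3.0067e-22 kg·m/s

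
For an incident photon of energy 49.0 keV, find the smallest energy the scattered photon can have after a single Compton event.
41.1149 keV (at θ = 180°)

The scattered photon has minimum energy when its wavelength is maximum, i.e., when the Compton shift Δλ = λ_C(1 − cos θ) is maximum. This occurs at θ = 180° (backscattering), giving Δλ_max = 2λ_C = 4.8526 pm.

Initial wavelength: λ₀ = hc/E₀ = 25.3029 pm
Maximum final wavelength: λ'_max = λ₀ + 2λ_C = 25.3029 + 4.8526 = 30.1555 pm
Minimum final energy: E'_min = hc/λ'_max = 41.1149 keV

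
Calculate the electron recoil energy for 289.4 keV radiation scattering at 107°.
122.3026 keV

By energy conservation: K_e = E_initial - E_final

First find the scattered photon energy:
Initial wavelength: λ = hc/E = 4.2842 pm
Compton shift: Δλ = λ_C(1 - cos(107°)) = 3.1357 pm
Final wavelength: λ' = 4.2842 + 3.1357 = 7.4199 pm
Final photon energy: E' = hc/λ' = 167.0974 keV

Electron kinetic energy:
K_e = E - E' = 289.4000 - 167.0974 = 122.3026 keV

(Intermediate values are shown rounded; full precision is carried through to the final answer.)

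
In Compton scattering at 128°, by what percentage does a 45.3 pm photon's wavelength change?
8.6536%

Calculate the Compton shift:
Δλ = λ_C(1 - cos(128°))
Δλ = 2.4263 × (1 - cos(128°))
Δλ = 2.4263 × 1.6157
Δλ = 3.9201 pm

Percentage change:
(Δλ/λ₀) × 100 = (3.9201/45.3) × 100
= 8.6536%

(Intermediate values are shown rounded; full precision is carried through to the final answer.)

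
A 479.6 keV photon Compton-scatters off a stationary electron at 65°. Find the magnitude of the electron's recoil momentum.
2.3941e-22 kg·m/s

The electron is initially at rest, so by conservation of momentum:
p⃗_e = p⃗₀ − p⃗'  (incident photon momentum minus scattered photon momentum)

Photon momentum magnitudes (p = h/λ = E/c):
λ₀ = hc/E₀ = 2.5852 pm → p₀ = h/λ₀ = 2.5631e-22 kg·m/s
Δλ = λ_C(1 − cos 65°) = 1.4009 pm
λ' = 3.9861 pm → p' = h/λ' = 1.6623e-22 kg·m/s

The scattered photon makes angle θ = 65° with the incident direction, so by the law of cosines:
|p⃗_e|² = p₀² + p'² − 2p₀p'cos θ
|p⃗_e|² = (2.5631e-22)² + (1.6623e-22)² − 2·2.5631e-22·1.6623e-22·cos(65°)
|p⃗_e| = 2.3941e-22 kg·m/s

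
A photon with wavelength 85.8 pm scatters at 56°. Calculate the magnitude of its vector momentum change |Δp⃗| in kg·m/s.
7.2070e-24 kg·m/s

Photon momentum magnitude is p = h/λ.

Initial momentum:
p₀ = h/λ = 6.6261e-34/8.5800e-11 = 7.7227e-24 kg·m/s

After scattering:
λ' = λ + Δλ = 85.8 + 1.0695 = 86.8695 pm
p' = h/λ' = 6.6261e-34/8.6870e-11 = 7.6276e-24 kg·m/s

Momentum is a vector; the scattered photon's direction makes angle θ = 56° with the incident direction. The magnitude of the vector change Δp⃗ = p⃗₀ − p⃗' is found from the law of cosines:
|Δp⃗|² = p₀² + p'² − 2p₀p'cos θ
|Δp⃗|² = (7.7227e-24)² + (7.6276e-24)² − 2·7.7227e-24·7.6276e-24·cos(56°)
|Δp⃗| = 7.2070e-24 kg·m/s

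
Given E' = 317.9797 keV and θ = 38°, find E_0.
366.3001 keV

Convert final energy to wavelength (hc ≈ 1239.842 keV·pm):
λ' = hc/E' = 1239.842 / 317.9797 = 3.8991 pm

Calculate the Compton shift:
Δλ = λ_C(1 - cos(38°))
Δλ = 2.4263 × (1 - cos(38°))
Δλ = 0.5144 pm

Initial wavelength:
λ = λ' - Δλ = 3.8991 - 0.5144 = 3.3848 pm

Initial energy:
E = hc/λ = 1239.842 / 3.3848 = 366.3001 keV

(Intermediate values are shown rounded; full precision is carried through to the final answer.)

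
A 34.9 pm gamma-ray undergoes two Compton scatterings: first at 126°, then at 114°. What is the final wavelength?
42.1656 pm

Apply Compton shift twice:

First scattering at θ₁ = 126°:
Δλ₁ = λ_C(1 - cos(126°))
Δλ₁ = 2.4263 × 1.5878
Δλ₁ = 3.8525 pm

After first scattering:
λ₁ = 34.9 + 3.8525 = 38.7525 pm

Second scattering at θ₂ = 114°:
Δλ₂ = λ_C(1 - cos(114°))
Δλ₂ = 2.4263 × 1.4067
Δλ₂ = 3.4132 pm

Final wavelength:
λ₂ = 38.7525 + 3.4132 = 42.1656 pm

Total shift: Δλ_total = 3.8525 + 3.4132 = 7.2656 pm

(Intermediate values are shown rounded; full precision is carried through to the final answer.)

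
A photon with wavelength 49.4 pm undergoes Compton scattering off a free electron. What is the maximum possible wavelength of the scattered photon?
54.2526 pm (at θ = 180°)

The Compton shift is Δλ = λ_C(1 − cos θ).

Since cos θ ranges from −1 to 1, the factor (1 − cos θ) ranges from 0 to 2; the maximum shift occurs at θ = 180° (backscattering):
Δλ_max = 2λ_C = 2 × 2.4263 pm = 4.8526 pm

Maximum scattered wavelength:
λ'_max = λ₀ + Δλ_max = 49.4 + 4.8526 = 54.2526 pm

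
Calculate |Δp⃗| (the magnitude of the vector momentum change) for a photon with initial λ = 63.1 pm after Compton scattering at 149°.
1.9564e-23 kg·m/s

Photon momentum magnitude is p = h/λ.

Initial momentum:
p₀ = h/λ = 6.6261e-34/6.3100e-11 = 1.0501e-23 kg·m/s

After scattering:
λ' = λ + Δλ = 63.1 + 4.5061 = 67.6061 pm
p' = h/λ' = 6.6261e-34/6.7606e-11 = 9.8010e-24 kg·m/s

Momentum is a vector; the scattered photon's direction makes angle θ = 149° with the incident direction. The magnitude of the vector change Δp⃗ = p⃗₀ − p⃗' is found from the law of cosines:
|Δp⃗|² = p₀² + p'² − 2p₀p'cos θ
|Δp⃗|² = (1.0501e-23)² + (9.8010e-24)² − 2·1.0501e-23·9.8010e-24·cos(149°)
|Δp⃗| = 1.9564e-23 kg·m/s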